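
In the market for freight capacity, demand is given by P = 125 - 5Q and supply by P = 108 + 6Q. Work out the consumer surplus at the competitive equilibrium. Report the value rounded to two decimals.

5.97

Equilibrium: 125 - 5Q = 108 + 6Q, so Q* = 1.5455 and P* = 117.2727.
The demand choke price is 125, so CS = (1/2)(Q*)(125 - P*) = (1/2)(1.5455)(7.7273) = 5.9711.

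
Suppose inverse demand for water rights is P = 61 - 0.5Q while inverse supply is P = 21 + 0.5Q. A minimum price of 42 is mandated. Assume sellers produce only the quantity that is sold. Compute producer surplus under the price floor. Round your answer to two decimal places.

437.00

Free-market equilibrium: 61 - 0.5Q = 21 + 0.5Q gives Q* = 40, P* = 41.
At P = 42, buyers demand (61 - 42)/0.5 = 38 while sellers would supply more, so the quantity traded is 38 at price 42.
The supply price at Q = 38 is 40. PS is the trapezoid between 42 and supply over [0, 38]: (1/2)[(42 - 21) + (42 - 40)](38) = 437.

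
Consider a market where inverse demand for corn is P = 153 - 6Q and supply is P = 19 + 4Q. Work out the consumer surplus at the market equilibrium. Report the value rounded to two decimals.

538.68

Set 153 - 6Q = 19 + 4Q, which gives 134 = 10Q, so Q* = 13.4 and P* = 153 - 6(13.4) = 72.6.
The demand choke price is 153, so CS = (1/2)(Q*)(153 - P*) = (1/2)(13.4)(80.4) = 538.68.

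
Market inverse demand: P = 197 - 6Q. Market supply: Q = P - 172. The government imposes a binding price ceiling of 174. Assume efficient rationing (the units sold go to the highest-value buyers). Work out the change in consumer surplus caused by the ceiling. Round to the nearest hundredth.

Rewriting supply in inverse form: P = 172 + Q.
Free-market equilibrium: 197 - 6Q = 172 + Q gives Q* = 3.5714, P* = 175.5714.
At P = 174, sellers supply (174 - 172)/1 = 2 while buyers want more, so the quantity traded is 2 at price 174.
CS goes from (1/2)(3.5714)(21.4286) = 38.2653 to 34 (computed as (197 - 174)(2) - (1/2)(6)(2)^2), a change of -4.2653.

-4.27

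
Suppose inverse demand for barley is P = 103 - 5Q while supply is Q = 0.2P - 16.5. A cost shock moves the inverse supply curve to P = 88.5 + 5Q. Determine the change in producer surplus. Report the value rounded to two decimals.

Rewriting supply in inverse form: P = 82.5 + 5Q.
Initial equilibrium: Q_0 = 2.05, P_0 = 92.75; CS_0 = (1/2)(2.05)(10.25) = 10.5062, PS_0 = (1/2)(2.05)(10.25) = 10.5062.
New equilibrium: 103 - 5Q = 88.5 + 5Q gives Q_1 = 1.45, P_1 = 95.75; CS_1 = 5.2562, PS_1 = 5.2562.
Change in producer surplus = 5.2562 - 10.5062 = -5.25.

-5.25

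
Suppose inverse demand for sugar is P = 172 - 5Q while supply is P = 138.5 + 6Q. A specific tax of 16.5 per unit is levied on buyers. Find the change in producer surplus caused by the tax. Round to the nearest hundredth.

Without the tax, 172 - 5Q = 138.5 + 6Q so Q* = 3.0455 and P* = 156.7727.
With the tax, buyers' net willingness to pay falls by 16.5: (172 - 16.5) - 5Q = 138.5 + 6Q, so Q_t = 1.5455. Buyers pay P_b = 164.2727; sellers receive P_s = P_b - 16.5 = 147.7727.
Producers lose the trapezoid between P_s and P* out to Q_t plus the triangle from Q_t to Q*: change in PS = 7.1653 - 27.8244 = -20.6591.

-20.66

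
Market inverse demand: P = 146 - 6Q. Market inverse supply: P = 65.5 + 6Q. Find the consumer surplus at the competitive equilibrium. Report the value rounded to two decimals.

135.01

Equilibrium: 146 - 6Q = 65.5 + 6Q, so Q* = 6.7083 and P* = 105.75.
Consumer surplus is the triangle under demand above P*: (1/2)(6.7083)(146 - 105.75) = (1/2)(6.7083)(40.25) = 135.0052.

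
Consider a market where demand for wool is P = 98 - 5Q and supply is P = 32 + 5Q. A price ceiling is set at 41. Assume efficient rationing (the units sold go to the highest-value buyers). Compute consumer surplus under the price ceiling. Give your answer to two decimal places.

Free-market equilibrium: 98 - 5Q = 32 + 5Q gives Q* = 6.6, P* = 65.
At P = 41, sellers supply (41 - 32)/5 = 1.8 while buyers want more, so the quantity traded is 1.8 at price 41.
The demand price at Q = 1.8 is 89. CS is the trapezoid between demand and 41 over [0, 1.8]: (1/2)[(98 - 41) + (89 - 41)](1.8) = 94.5.

94.50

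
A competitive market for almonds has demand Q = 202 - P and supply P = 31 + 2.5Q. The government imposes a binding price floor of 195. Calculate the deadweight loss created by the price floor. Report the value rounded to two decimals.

Rewriting demand in inverse form: P = 202 - Q.
Free-market equilibrium: 202 - Q = 31 + 2.5Q gives Q* = 48.8571, P* = 153.1429.
At the floor price 195, quantity demanded is (202 - 195)/1 = 7; demand is the short side, so Q = 7 trades at P = 195.
The lost-trades triangle has base Q* - 7 = 41.8571 and height equal to the gap between the curves at Q = 7, which is 195 - 48.5 = 146.5. DWL = (1/2)(41.8571)(146.5) = 3066.0357.

3066.04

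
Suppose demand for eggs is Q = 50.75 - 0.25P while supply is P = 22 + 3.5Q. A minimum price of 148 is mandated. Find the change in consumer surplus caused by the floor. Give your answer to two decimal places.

Rewriting demand in inverse form: P = 203 - 4Q.
Free-market equilibrium: 203 - 4Q = 22 + 3.5Q gives Q* = 24.1333, P* = 106.4667.
At the floor price 148, quantity demanded is (203 - 148)/4 = 13.75; demand is the short side, so Q = 13.75 trades at P = 148.
CS goes from (1/2)(24.1333)(96.5333) = 1164.8356 to 378.125 (computed as (203 - 148)(13.75) - (1/2)(4)(13.75)^2), a change of -786.7106.

-786.71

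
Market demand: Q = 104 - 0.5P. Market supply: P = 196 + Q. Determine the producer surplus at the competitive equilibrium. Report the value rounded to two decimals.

Rewriting demand in inverse form: P = 208 - 2Q.
Setting demand equal to supply, 12 = 3Q, so Q* = 4 and P* = 200.
The supply curve's price intercept is 196, so PS = (1/2)(Q*)(P* - 196) = (1/2)(4)(4) = 8.

8.00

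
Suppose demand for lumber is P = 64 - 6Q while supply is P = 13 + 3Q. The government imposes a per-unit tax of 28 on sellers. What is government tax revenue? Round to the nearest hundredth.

Pre-tax equilibrium: 64 - 6Q = 13 + 3Q gives Q* = 5.6667, P* = 30.
With the tax, sellers need 28 more per unit: 64 - 6Q = 13 + 3Q + 28, so Q_t = 2.5556. Buyers pay P_b = 48.6667; sellers receive P_s = P_b - 28 = 20.6667.
Tax revenue = t x Q_t = 28 x 2.5556 = 71.5556.

71.56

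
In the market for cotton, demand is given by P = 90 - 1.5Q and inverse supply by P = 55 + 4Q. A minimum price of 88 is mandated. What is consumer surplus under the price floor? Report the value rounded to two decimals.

1.33

Without the control, 90 - 1.5Q = 55 + 4Q so Q* = 6.3636 and P* = 80.4545.
At the floor price 88, quantity demanded is (90 - 88)/1.5 = 1.3333; demand is the short side, so Q = 1.3333 trades at P = 88.
CS is the triangle under demand above 88: (1/2)(1.3333)(90 - 88) = 1.3333.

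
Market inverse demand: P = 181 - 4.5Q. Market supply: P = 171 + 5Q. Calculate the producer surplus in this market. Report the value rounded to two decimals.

Set 181 - 4.5Q = 171 + 5Q, which gives 10 = 9.5Q, so Q* = 1.0526 and P* = 181 - 4.5(1.0526) = 176.2632.
The supply curve's price intercept is 171, so PS = (1/2)(Q*)(P* - 171) = (1/2)(1.0526)(5.2632) = 2.7701.

2.77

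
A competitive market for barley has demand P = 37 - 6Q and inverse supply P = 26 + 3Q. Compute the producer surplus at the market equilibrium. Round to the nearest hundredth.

2.24

Equilibrium: 37 - 6Q = 26 + 3Q, so Q* = 1.2222 and P* = 29.6667.
The supply curve's price intercept is 26, so PS = (1/2)(Q*)(P* - 26) = (1/2)(1.2222)(3.6667) = 2.2407.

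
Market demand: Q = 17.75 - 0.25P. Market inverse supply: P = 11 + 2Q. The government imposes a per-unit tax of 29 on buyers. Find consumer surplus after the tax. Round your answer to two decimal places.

Rewriting demand in inverse form: P = 71 - 4Q.
Without the tax, 71 - 4Q = 11 + 2Q so Q* = 10 and P* = 31.
With the tax, buyers' net willingness to pay falls by 29: (71 - 29) - 4Q = 11 + 2Q, so Q_t = 5.1667. Buyers pay P_b = 50.3333; sellers receive P_s = P_b - 29 = 21.3333.
Consumer surplus is the triangle under demand above P_b: (1/2)(5.1667)(71 - 50.3333) = 53.3889.

53.39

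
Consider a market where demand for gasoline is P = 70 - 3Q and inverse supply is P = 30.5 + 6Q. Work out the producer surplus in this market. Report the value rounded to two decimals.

57.79

Equilibrium: 70 - 3Q = 30.5 + 6Q, so Q* = 4.3889 and P* = 56.8333.
The supply curve's price intercept is 30.5, so PS = (1/2)(Q*)(P* - 30.5) = (1/2)(4.3889)(26.3333) = 57.787.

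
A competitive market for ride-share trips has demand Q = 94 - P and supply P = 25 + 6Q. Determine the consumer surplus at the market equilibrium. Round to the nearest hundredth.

48.58

Rewriting demand in inverse form: P = 94 - Q.
Set 94 - Q = 25 + 6Q, which gives 69 = 7Q, so Q* = 9.8571 and P* = 94 - (9.8571) = 84.1429.
CS is the area between the demand curve and P* from 0 to Q*: (1/2)(9.8571)(9.8571) = 48.5816.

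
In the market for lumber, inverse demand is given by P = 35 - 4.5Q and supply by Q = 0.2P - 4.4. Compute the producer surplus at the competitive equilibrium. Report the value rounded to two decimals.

Rewriting supply in inverse form: P = 22 + 5Q.
Equilibrium: 35 - 4.5Q = 22 + 5Q, so Q* = 1.3684 and P* = 28.8421.
The supply curve's price intercept is 22, so PS = (1/2)(Q*)(P* - 22) = (1/2)(1.3684)(6.8421) = 4.6814.

4.68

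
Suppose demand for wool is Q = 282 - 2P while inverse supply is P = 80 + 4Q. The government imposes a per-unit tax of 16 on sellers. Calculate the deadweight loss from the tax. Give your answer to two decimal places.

Rewriting demand in inverse form: P = 141 - 0.5Q.
Pre-tax equilibrium: 141 - 0.5Q = 80 + 4Q gives Q* = 13.5556, P* = 134.2222.
A tax on sellers shifts supply up by 16: 141 - 0.5Q = 80 + 4Q + 16, so Q_t = 10. Buyers pay P_b = 136; sellers receive P_s = P_b - 16 = 120.
Deadweight loss is the triangle between the curves from Q_t to Q*: (1/2)(13.5556 - 10)(16) = 28.4444.

28.44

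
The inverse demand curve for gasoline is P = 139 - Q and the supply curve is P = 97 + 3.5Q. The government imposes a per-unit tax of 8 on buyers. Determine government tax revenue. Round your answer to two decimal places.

Pre-tax equilibrium: 139 - Q = 97 + 3.5Q gives Q* = 9.3333, P* = 129.6667.
A tax on buyers shifts demand down by 8: (139 - 8) - Q = 97 + 3.5Q, so Q_t = 7.5556. Buyers pay P_b = 131.4444; sellers receive P_s = P_b - 8 = 123.4444.
Revenue is the tax times quantity traded: 8 x 7.5556 = 60.4444.

60.44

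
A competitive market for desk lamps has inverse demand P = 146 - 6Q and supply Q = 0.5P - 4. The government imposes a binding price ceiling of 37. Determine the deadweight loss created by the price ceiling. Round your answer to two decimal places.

30.25

Rewriting supply in inverse form: P = 8 + 2Q.
Free-market equilibrium: 146 - 6Q = 8 + 2Q gives Q* = 17.25, P* = 42.5.
At P = 37, sellers supply (37 - 8)/2 = 14.5 while buyers want more, so the quantity traded is 14.5 at price 37.
The lost-trades triangle has base Q* - 14.5 = 2.75 and height equal to the gap between the curves at Q = 14.5, which is 59 - 37 = 22. DWL = (1/2)(2.75)(22) = 30.25.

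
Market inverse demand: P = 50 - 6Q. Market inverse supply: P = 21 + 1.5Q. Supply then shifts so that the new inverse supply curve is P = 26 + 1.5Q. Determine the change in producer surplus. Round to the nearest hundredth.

-3.53

Initial equilibrium: Q_0 = 3.8667, P_0 = 26.8; CS_0 = (1/2)(3.8667)(23.2) = 44.8533, PS_0 = (1/2)(3.8667)(5.8) = 11.2133.
New equilibrium: 50 - 6Q = 26 + 1.5Q gives Q_1 = 3.2, P_1 = 30.8; CS_1 = 30.72, PS_1 = 7.68.
Change in producer surplus = 7.68 - 11.2133 = -3.5333.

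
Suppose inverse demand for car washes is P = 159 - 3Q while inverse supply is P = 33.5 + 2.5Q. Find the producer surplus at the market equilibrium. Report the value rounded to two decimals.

Set 159 - 3Q = 33.5 + 2.5Q, which gives 125.5 = 5.5Q, so Q* = 22.8182 and P* = 159 - 3(22.8182) = 90.5455.
Producer surplus is the triangle above supply below P*: (1/2)(22.8182)(90.5455 - 33.5) = (1/2)(22.8182)(57.0455) = 650.8368.

650.84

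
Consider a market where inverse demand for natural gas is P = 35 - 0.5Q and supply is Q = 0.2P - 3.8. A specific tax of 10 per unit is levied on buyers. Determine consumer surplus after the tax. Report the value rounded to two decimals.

Rewriting supply in inverse form: P = 19 + 5Q.
Pre-tax equilibrium: 35 - 0.5Q = 19 + 5Q gives Q* = 2.9091, P* = 33.5455.
With the tax, buyers' net willingness to pay falls by 10: (35 - 10) - 0.5Q = 19 + 5Q, so Q_t = 1.0909. Buyers pay P_b = 34.4545; sellers receive P_s = P_b - 10 = 24.4545.
CS = (1/2)(Q_t)(35 - P_b) = (1/2)(1.0909)(0.5455) = 0.2975.

0.30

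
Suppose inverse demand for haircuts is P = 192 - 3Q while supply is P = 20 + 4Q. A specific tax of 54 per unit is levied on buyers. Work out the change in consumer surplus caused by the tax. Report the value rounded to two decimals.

Pre-tax equilibrium: 192 - 3Q = 20 + 4Q gives Q* = 24.5714, P* = 118.2857.
With the tax, buyers' net willingness to pay falls by 54: (192 - 54) - 3Q = 20 + 4Q, so Q_t = 16.8571. Buyers pay P_b = 141.4286; sellers receive P_s = P_b - 54 = 87.4286.
CS falls from (1/2)(24.5714)(73.7143) = 905.6327 to (1/2)(16.8571)(50.5714) = 426.2449, a change of -479.3878.

-479.39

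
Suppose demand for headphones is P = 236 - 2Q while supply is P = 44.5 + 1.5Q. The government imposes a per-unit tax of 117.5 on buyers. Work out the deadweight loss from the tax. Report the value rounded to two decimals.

Pre-tax equilibrium: 236 - 2Q = 44.5 + 1.5Q gives Q* = 54.7143, P* = 126.5714.
With the tax, buyers' net willingness to pay falls by 117.5: (236 - 117.5) - 2Q = 44.5 + 1.5Q, so Q_t = 21.1429. Buyers pay P_b = 193.7143; sellers receive P_s = P_b - 117.5 = 76.2143.
The welfare triangle lost has base Q* - Q_t = 33.5714 and height t = 117.5, so DWL = (1/2)(33.5714)(117.5) = 1972.3214.

1972.32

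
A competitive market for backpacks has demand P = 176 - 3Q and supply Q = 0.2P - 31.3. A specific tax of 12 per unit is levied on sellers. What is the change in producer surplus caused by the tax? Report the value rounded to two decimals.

-12.66

Rewriting supply in inverse form: P = 156.5 + 5Q.
Pre-tax equilibrium: 176 - 3Q = 156.5 + 5Q gives Q* = 2.4375, P* = 168.6875.
A tax on sellers shifts supply up by 12: 176 - 3Q = 156.5 + 5Q + 12, so Q_t = 0.9375. Buyers pay P_b = 173.1875; sellers receive P_s = P_b - 12 = 161.1875.
Producers lose the trapezoid between P_s and P* out to Q_t plus the triangle from Q_t to Q*: change in PS = 2.1973 - 14.8535 = -12.6562.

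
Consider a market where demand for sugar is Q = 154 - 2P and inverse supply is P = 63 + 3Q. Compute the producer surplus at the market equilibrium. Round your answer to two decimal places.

24.00

Rewriting demand in inverse form: P = 77 - 0.5Q.
Equilibrium: 77 - 0.5Q = 63 + 3Q, so Q* = 4 and P* = 75.
The supply curve's price intercept is 63, so PS = (1/2)(Q*)(P* - 63) = (1/2)(4)(12) = 24.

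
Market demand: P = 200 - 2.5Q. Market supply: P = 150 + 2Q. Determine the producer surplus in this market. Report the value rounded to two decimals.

123.46

Equilibrium: 200 - 2.5Q = 150 + 2Q, so Q* = 11.1111 and P* = 172.2222.
PS is the area between P* and the supply curve from 0 to Q*: (1/2)(11.1111)(22.2222) = 123.4568.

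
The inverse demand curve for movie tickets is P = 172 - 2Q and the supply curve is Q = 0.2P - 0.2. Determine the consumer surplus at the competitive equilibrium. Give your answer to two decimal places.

Rewriting supply in inverse form: P = 1 + 5Q.
Equilibrium: 172 - 2Q = 1 + 5Q, so Q* = 24.4286 and P* = 123.1429.
The demand choke price is 172, so CS = (1/2)(Q*)(172 - P*) = (1/2)(24.4286)(48.8571) = 596.7551.

596.76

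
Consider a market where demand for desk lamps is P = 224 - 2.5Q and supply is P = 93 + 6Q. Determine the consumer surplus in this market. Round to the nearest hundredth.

296.90

Set 224 - 2.5Q = 93 + 6Q, which gives 131 = 8.5Q, so Q* = 15.4118 and P* = 224 - 2.5(15.4118) = 185.4706.
Consumer surplus is the triangle under demand above P*: (1/2)(15.4118)(224 - 185.4706) = (1/2)(15.4118)(38.5294) = 296.9031.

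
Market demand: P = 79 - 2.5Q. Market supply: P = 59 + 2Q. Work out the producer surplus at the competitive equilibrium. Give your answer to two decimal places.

Equilibrium: 79 - 2.5Q = 59 + 2Q, so Q* = 4.4444 and P* = 67.8889.
The supply curve's price intercept is 59, so PS = (1/2)(Q*)(P* - 59) = (1/2)(4.4444)(8.8889) = 19.7531.

19.75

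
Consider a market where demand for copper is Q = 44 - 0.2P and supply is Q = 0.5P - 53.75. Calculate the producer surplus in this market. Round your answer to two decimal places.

Rewriting demand in inverse form: P = 220 - 5Q.
Rewriting supply in inverse form: P = 107.5 + 2Q.
Equilibrium: 220 - 5Q = 107.5 + 2Q, so Q* = 16.0714 and P* = 139.6429.
PS is the area between P* and the supply curve from 0 to Q*: (1/2)(16.0714)(32.1429) = 258.2908.

258.29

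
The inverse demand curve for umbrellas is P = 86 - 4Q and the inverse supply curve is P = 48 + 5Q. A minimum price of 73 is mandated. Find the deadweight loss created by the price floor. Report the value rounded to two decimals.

4.25

Without the control, 86 - 4Q = 48 + 5Q so Q* = 4.2222 and P* = 69.1111.
At P = 73, buyers demand (86 - 73)/4 = 3.25 while sellers would supply more, so the quantity traded is 3.25 at price 73.
At Q = 3.25 the demand price is 73 and the supply price is 64.25. Deadweight loss is the triangle between the curves from 3.25 to 4.2222: (1/2)(73 - 64.25)(4.2222 - 3.25) = 4.2535.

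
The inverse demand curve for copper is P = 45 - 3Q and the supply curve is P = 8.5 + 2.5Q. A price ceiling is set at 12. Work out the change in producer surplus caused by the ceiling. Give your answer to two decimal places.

Without the control, 45 - 3Q = 8.5 + 2.5Q so Q* = 6.6364 and P* = 25.0909.
At the ceiling price 12, quantity supplied is (12 - 8.5)/2.5 = 1.4; supply is the short side, so Q = 1.4 trades at P = 12.
PS goes from (1/2)(6.6364)(16.5909) = 55.0517 to 2.45 (computed as (12 - 8.5)(1.4) - (1/2)(2.5)(1.4)^2), a change of -52.6017.

-52.60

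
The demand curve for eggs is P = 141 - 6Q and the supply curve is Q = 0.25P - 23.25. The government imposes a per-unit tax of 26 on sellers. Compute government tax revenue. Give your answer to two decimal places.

57.20

Rewriting supply in inverse form: P = 93 + 4Q.
Pre-tax equilibrium: 141 - 6Q = 93 + 4Q gives Q* = 4.8, P* = 112.2.
A tax on sellers shifts supply up by 26: 141 - 6Q = 93 + 4Q + 26, so Q_t = 2.2. Buyers pay P_b = 127.8; sellers receive P_s = P_b - 26 = 101.8.
Tax revenue = t x Q_t = 26 x 2.2 = 57.2.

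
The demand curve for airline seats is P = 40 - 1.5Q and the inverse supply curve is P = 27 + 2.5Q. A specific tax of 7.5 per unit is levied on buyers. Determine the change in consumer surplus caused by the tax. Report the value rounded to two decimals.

-6.50

Pre-tax equilibrium: 40 - 1.5Q = 27 + 2.5Q gives Q* = 3.25, P* = 35.125.
A tax on buyers shifts demand down by 7.5: (40 - 7.5) - 1.5Q = 27 + 2.5Q, so Q_t = 1.375. Buyers pay P_b = 37.9375; sellers receive P_s = P_b - 7.5 = 30.4375.
CS falls from (1/2)(3.25)(4.875) = 7.9219 to (1/2)(1.375)(2.0625) = 1.418, a change of -6.5039.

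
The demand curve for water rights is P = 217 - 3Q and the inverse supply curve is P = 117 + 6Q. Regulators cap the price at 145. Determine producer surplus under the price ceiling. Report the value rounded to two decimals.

Without the control, 217 - 3Q = 117 + 6Q so Q* = 11.1111 and P* = 183.6667.
At the ceiling price 145, quantity supplied is (145 - 117)/6 = 4.6667; supply is the short side, so Q = 4.6667 trades at P = 145.
PS is the triangle above supply below 145: (1/2)(4.6667)(145 - 117) = 65.3333.

65.33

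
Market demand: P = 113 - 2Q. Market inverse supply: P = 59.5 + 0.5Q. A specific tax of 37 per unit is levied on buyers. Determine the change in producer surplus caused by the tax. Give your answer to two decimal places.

-103.60

Pre-tax equilibrium: 113 - 2Q = 59.5 + 0.5Q gives Q* = 21.4, P* = 70.2.
A tax on buyers shifts demand down by 37: (113 - 37) - 2Q = 59.5 + 0.5Q, so Q_t = 6.6. Buyers pay P_b = 99.8; sellers receive P_s = P_b - 37 = 62.8.
PS falls from (1/2)(21.4)(10.7) = 114.49 to (1/2)(6.6)(3.3) = 10.89, a change of -103.6.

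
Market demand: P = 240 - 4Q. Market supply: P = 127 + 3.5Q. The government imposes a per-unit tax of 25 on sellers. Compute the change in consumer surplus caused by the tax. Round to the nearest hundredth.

-178.67

Without the tax, 240 - 4Q = 127 + 3.5Q so Q* = 15.0667 and P* = 179.7333.
A tax on sellers shifts supply up by 25: 240 - 4Q = 127 + 3.5Q + 25, so Q_t = 11.7333. Buyers pay P_b = 193.0667; sellers receive P_s = P_b - 25 = 168.0667.
Consumers lose the trapezoid between P* and P_b out to Q_t plus the triangle from Q_t to Q*: change in CS = 275.3422 - 454.0089 = -178.6667.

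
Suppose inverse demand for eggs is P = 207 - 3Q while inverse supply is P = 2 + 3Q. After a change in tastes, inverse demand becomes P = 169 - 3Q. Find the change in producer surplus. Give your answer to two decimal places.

-589.00

Initial equilibrium: Q_0 = 34.1667, P_0 = 104.5; CS_0 = (1/2)(34.1667)(102.5) = 1751.0417, PS_0 = (1/2)(34.1667)(102.5) = 1751.0417.
New equilibrium: 169 - 3Q = 2 + 3Q gives Q_1 = 27.8333, P_1 = 85.5; CS_1 = 1162.0417, PS_1 = 1162.0417.
Change in producer surplus = 1162.0417 - 1751.0417 = -589.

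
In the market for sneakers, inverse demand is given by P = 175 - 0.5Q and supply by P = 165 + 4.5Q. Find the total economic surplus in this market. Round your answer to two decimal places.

10.00

Set 175 - 0.5Q = 165 + 4.5Q, which gives 10 = 5Q, so Q* = 2 and P* = 175 - 0.5(2) = 174.
Total surplus is the full triangle between the curves from 0 to Q*: (1/2)(2)(175 - 165) = 10.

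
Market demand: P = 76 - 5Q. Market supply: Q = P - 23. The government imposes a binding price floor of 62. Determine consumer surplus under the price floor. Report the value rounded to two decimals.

19.60

Rewriting supply in inverse form: P = 23 + Q.
Without the control, 76 - 5Q = 23 + Q so Q* = 8.8333 and P* = 31.8333.
At P = 62, buyers demand (76 - 62)/5 = 2.8 while sellers would supply more, so the quantity traded is 2.8 at price 62.
CS is the triangle under demand above 62: (1/2)(2.8)(76 - 62) = 19.6.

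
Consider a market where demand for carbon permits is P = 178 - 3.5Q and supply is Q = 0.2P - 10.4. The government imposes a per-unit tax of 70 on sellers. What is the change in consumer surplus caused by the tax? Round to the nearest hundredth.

Rewriting supply in inverse form: P = 52 + 5Q.
Pre-tax equilibrium: 178 - 3.5Q = 52 + 5Q gives Q* = 14.8235, P* = 126.1176.
A tax on sellers shifts supply up by 70: 178 - 3.5Q = 52 + 5Q + 70, so Q_t = 6.5882. Buyers pay P_b = 154.9412; sellers receive P_s = P_b - 70 = 84.9412.
CS falls from (1/2)(14.8235)(51.8824) = 384.5398 to (1/2)(6.5882)(23.0588) = 75.9585, a change of -308.5813.

-308.58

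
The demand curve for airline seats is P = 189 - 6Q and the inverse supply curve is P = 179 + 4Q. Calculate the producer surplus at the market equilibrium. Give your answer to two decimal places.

Setting demand equal to supply, 10 = 10Q, so Q* = 1 and P* = 183.
The supply curve's price intercept is 179, so PS = (1/2)(Q*)(P* - 179) = (1/2)(1)(4) = 2.

2.00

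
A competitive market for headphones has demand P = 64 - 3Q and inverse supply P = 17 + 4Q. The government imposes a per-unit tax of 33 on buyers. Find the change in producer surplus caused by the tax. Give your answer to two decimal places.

Pre-tax equilibrium: 64 - 3Q = 17 + 4Q gives Q* = 6.7143, P* = 43.8571.
A tax on buyers shifts demand down by 33: (64 - 33) - 3Q = 17 + 4Q, so Q_t = 2. Buyers pay P_b = 58; sellers receive P_s = P_b - 33 = 25.
Producers lose the trapezoid between P_s and P* out to Q_t plus the triangle from Q_t to Q*: change in PS = 8 - 90.1633 = -82.1633.

-82.16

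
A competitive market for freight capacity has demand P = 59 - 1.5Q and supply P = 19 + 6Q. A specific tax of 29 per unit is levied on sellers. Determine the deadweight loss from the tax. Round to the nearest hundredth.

Pre-tax equilibrium: 59 - 1.5Q = 19 + 6Q gives Q* = 5.3333, P* = 51.
A tax on sellers shifts supply up by 29: 59 - 1.5Q = 19 + 6Q + 29, so Q_t = 1.4667. Buyers pay P_b = 56.8; sellers receive P_s = P_b - 29 = 27.8.
The welfare triangle lost has base Q* - Q_t = 3.8667 and height t = 29, so DWL = (1/2)(3.8667)(29) = 56.0667.

56.07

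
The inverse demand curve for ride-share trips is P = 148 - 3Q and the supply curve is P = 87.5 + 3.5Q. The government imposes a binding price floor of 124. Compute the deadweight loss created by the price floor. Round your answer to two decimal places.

Free-market equilibrium: 148 - 3Q = 87.5 + 3.5Q gives Q* = 9.3077, P* = 120.0769.
At the floor price 124, quantity demanded is (148 - 124)/3 = 8; demand is the short side, so Q = 8 trades at P = 124.
The lost-trades triangle has base Q* - 8 = 1.3077 and height equal to the gap between the curves at Q = 8, which is 124 - 115.5 = 8.5. DWL = (1/2)(1.3077)(8.5) = 5.5577.

5.56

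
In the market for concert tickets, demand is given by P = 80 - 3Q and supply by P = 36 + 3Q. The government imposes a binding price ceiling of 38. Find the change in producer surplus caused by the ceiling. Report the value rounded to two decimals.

Without the control, 80 - 3Q = 36 + 3Q so Q* = 7.3333 and P* = 58.
At the ceiling price 38, quantity supplied is (38 - 36)/3 = 0.6667; supply is the short side, so Q = 0.6667 trades at P = 38.
PS goes from (1/2)(7.3333)(22) = 80.6667 to 0.6667 (computed as (38 - 36)(0.6667) - (1/2)(3)(0.6667)^2), a change of -80.

-80.00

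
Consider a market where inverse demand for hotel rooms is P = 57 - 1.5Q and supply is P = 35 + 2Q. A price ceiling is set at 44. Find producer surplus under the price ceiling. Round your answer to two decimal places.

Free-market equilibrium: 57 - 1.5Q = 35 + 2Q gives Q* = 6.2857, P* = 47.5714.
At the ceiling price 44, quantity supplied is (44 - 35)/2 = 4.5; supply is the short side, so Q = 4.5 trades at P = 44.
PS is the triangle above supply below 44: (1/2)(4.5)(44 - 35) = 20.25.

20.25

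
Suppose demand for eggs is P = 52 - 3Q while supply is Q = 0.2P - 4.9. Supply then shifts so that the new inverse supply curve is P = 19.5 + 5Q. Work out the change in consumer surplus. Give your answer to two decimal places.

Rewriting supply in inverse form: P = 24.5 + 5Q.
Initial equilibrium: Q_0 = 3.4375, P_0 = 41.6875; CS_0 = (1/2)(3.4375)(10.3125) = 17.7246, PS_0 = (1/2)(3.4375)(17.1875) = 29.541.
New equilibrium: 52 - 3Q = 19.5 + 5Q gives Q_1 = 4.0625, P_1 = 39.8125; CS_1 = 24.7559, PS_1 = 41.2598.
Change in consumer surplus = 24.7559 - 17.7246 = 7.0312.

7.03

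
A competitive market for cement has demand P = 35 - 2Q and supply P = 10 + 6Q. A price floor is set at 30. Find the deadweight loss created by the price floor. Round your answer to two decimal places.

1.56

Without the control, 35 - 2Q = 10 + 6Q so Q* = 3.125 and P* = 28.75.
At P = 30, buyers demand (35 - 30)/2 = 2.5 while sellers would supply more, so the quantity traded is 2.5 at price 30.
The lost-trades triangle has base Q* - 2.5 = 0.625 and height equal to the gap between the curves at Q = 2.5, which is 30 - 25 = 5. DWL = (1/2)(0.625)(5) = 1.5625.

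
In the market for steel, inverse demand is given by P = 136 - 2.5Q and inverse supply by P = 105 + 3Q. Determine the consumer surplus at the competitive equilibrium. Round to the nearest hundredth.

Set 136 - 2.5Q = 105 + 3Q, which gives 31 = 5.5Q, so Q* = 5.6364 and P* = 136 - 2.5(5.6364) = 121.9091.
Consumer surplus is the triangle under demand above P*: (1/2)(5.6364)(136 - 121.9091) = (1/2)(5.6364)(14.0909) = 39.7107.

39.71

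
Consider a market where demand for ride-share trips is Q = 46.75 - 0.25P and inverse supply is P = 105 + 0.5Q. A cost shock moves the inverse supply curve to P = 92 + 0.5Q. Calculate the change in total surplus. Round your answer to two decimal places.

Rewriting demand in inverse form: P = 187 - 4Q.
Initial equilibrium: Q_0 = 18.2222, P_0 = 114.1111; CS_0 = (1/2)(18.2222)(72.8889) = 664.0988, PS_0 = (1/2)(18.2222)(9.1111) = 83.0123.
New equilibrium: 187 - 4Q = 92 + 0.5Q gives Q_1 = 21.1111, P_1 = 102.5556; CS_1 = 891.358, PS_1 = 111.4198.
Change in total surplus = (891.358 + 111.4198) - (664.0988 + 83.0123) = 255.6667.

255.67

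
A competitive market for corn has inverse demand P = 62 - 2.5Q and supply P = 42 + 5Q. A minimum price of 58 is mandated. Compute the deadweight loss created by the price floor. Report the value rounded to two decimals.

Without the control, 62 - 2.5Q = 42 + 5Q so Q* = 2.6667 and P* = 55.3333.
At P = 58, buyers demand (62 - 58)/2.5 = 1.6 while sellers would supply more, so the quantity traded is 1.6 at price 58.
The lost-trades triangle has base Q* - 1.6 = 1.0667 and height equal to the gap between the curves at Q = 1.6, which is 58 - 50 = 8. DWL = (1/2)(1.0667)(8) = 4.2667.

4.27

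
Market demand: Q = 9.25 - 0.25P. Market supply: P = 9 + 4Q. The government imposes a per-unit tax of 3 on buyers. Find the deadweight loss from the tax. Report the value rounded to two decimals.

0.56

Rewriting demand in inverse form: P = 37 - 4Q.
Without the tax, 37 - 4Q = 9 + 4Q so Q* = 3.5 and P* = 23.
A tax on buyers shifts demand down by 3: (37 - 3) - 4Q = 9 + 4Q, so Q_t = 3.125. Buyers pay P_b = 24.5; sellers receive P_s = P_b - 3 = 21.5.
The welfare triangle lost has base Q* - Q_t = 0.375 and height t = 3, so DWL = (1/2)(0.375)(3) = 0.5625.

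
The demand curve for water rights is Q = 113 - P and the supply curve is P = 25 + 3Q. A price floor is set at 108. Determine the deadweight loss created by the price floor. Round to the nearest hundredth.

Rewriting demand in inverse form: P = 113 - Q.
Without the control, 113 - Q = 25 + 3Q so Q* = 22 and P* = 91.
At P = 108, buyers demand (113 - 108)/1 = 5 while sellers would supply more, so the quantity traded is 5 at price 108.
The lost-trades triangle has base Q* - 5 = 17 and height equal to the gap between the curves at Q = 5, which is 108 - 40 = 68. DWL = (1/2)(17)(68) = 578.

578.00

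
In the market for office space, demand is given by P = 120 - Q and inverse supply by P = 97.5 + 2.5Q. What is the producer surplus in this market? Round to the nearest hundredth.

Equilibrium: 120 - Q = 97.5 + 2.5Q, so Q* = 6.4286 and P* = 113.5714.
The supply curve's price intercept is 97.5, so PS = (1/2)(Q*)(P* - 97.5) = (1/2)(6.4286)(16.0714) = 51.6582.

51.66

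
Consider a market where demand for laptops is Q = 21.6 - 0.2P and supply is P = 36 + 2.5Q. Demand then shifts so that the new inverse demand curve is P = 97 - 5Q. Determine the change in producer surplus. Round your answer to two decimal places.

-32.51

Rewriting demand in inverse form: P = 108 - 5Q.
Initial equilibrium: Q_0 = 9.6, P_0 = 60; CS_0 = (1/2)(9.6)(48) = 230.4, PS_0 = (1/2)(9.6)(24) = 115.2.
New equilibrium: 97 - 5Q = 36 + 2.5Q gives Q_1 = 8.1333, P_1 = 56.3333; CS_1 = 165.3778, PS_1 = 82.6889.
Change in producer surplus = 82.6889 - 115.2 = -32.5111.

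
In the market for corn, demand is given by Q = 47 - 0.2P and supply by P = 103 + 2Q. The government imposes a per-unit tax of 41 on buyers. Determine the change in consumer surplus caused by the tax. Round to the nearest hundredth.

Rewriting demand in inverse form: P = 235 - 5Q.
Pre-tax equilibrium: 235 - 5Q = 103 + 2Q gives Q* = 18.8571, P* = 140.7143.
A tax on buyers shifts demand down by 41: (235 - 41) - 5Q = 103 + 2Q, so Q_t = 13. Buyers pay P_b = 170; sellers receive P_s = P_b - 41 = 129.
CS falls from (1/2)(18.8571)(94.2857) = 888.9796 to (1/2)(13)(65) = 422.5, a change of -466.4796.

-466.48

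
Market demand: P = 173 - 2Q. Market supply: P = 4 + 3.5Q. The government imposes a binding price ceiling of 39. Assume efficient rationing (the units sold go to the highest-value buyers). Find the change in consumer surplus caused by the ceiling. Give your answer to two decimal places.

295.83

Free-market equilibrium: 173 - 2Q = 4 + 3.5Q gives Q* = 30.7273, P* = 111.5455.
At P = 39, sellers supply (39 - 4)/3.5 = 10 while buyers want more, so the quantity traded is 10 at price 39.
CS goes from (1/2)(30.7273)(61.4545) = 944.1653 to 1240 (computed as (173 - 39)(10) - (1/2)(2)(10)^2), a change of 295.8347.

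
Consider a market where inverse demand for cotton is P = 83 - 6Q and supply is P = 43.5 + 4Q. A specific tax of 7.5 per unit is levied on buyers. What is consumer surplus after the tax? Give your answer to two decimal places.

Without the tax, 83 - 6Q = 43.5 + 4Q so Q* = 3.95 and P* = 59.3.
With the tax, buyers' net willingness to pay falls by 7.5: (83 - 7.5) - 6Q = 43.5 + 4Q, so Q_t = 3.2. Buyers pay P_b = 63.8; sellers receive P_s = P_b - 7.5 = 56.3.
Consumer surplus is the triangle under demand above P_b: (1/2)(3.2)(83 - 63.8) = 30.72.

30.72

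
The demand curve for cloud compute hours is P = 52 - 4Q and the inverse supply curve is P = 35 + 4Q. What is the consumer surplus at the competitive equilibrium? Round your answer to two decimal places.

9.03

Equilibrium: 52 - 4Q = 35 + 4Q, so Q* = 2.125 and P* = 43.5.
Consumer surplus is the triangle under demand above P*: (1/2)(2.125)(52 - 43.5) = (1/2)(2.125)(8.5) = 9.0312.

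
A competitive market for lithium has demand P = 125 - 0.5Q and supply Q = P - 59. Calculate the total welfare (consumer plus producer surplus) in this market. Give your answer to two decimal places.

Rewriting supply in inverse form: P = 59 + Q.
Equilibrium: 125 - 0.5Q = 59 + Q, so Q* = 44 and P* = 103.
Total surplus is the full triangle between the curves from 0 to Q*: (1/2)(44)(125 - 59) = 1452.

1452.00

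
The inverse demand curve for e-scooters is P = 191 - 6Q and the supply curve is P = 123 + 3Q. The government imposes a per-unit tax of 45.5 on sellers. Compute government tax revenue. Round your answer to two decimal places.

113.75

Pre-tax equilibrium: 191 - 6Q = 123 + 3Q gives Q* = 7.5556, P* = 145.6667.
With the tax, sellers need 45.5 more per unit: 191 - 6Q = 123 + 3Q + 45.5, so Q_t = 2.5. Buyers pay P_b = 176; sellers receive P_s = P_b - 45.5 = 130.5.
Revenue is the tax times quantity traded: 45.5 x 2.5 = 113.75.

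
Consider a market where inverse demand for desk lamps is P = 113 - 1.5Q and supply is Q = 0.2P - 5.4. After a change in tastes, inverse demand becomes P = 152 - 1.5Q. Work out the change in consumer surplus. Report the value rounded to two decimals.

Rewriting supply in inverse form: P = 27 + 5Q.
Initial equilibrium: Q_0 = 13.2308, P_0 = 93.1538; CS_0 = (1/2)(13.2308)(19.8462) = 131.2899, PS_0 = (1/2)(13.2308)(66.1538) = 437.6331.
New equilibrium: 152 - 1.5Q = 27 + 5Q gives Q_1 = 19.2308, P_1 = 123.1538; CS_1 = 277.3669, PS_1 = 924.5562.
Change in consumer surplus = 277.3669 - 131.2899 = 146.0769.

146.08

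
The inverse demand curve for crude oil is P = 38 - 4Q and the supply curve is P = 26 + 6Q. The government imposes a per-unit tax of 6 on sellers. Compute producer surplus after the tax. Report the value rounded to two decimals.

Pre-tax equilibrium: 38 - 4Q = 26 + 6Q gives Q* = 1.2, P* = 33.2.
A tax on sellers shifts supply up by 6: 38 - 4Q = 26 + 6Q + 6, so Q_t = 0.6. Buyers pay P_b = 35.6; sellers receive P_s = P_b - 6 = 29.6.
Producer surplus is the triangle above supply below P_s: (1/2)(0.6)(29.6 - 26) = 1.08.

1.08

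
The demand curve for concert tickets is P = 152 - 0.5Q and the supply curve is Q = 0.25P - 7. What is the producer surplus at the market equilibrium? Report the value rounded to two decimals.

1518.62

Rewriting supply in inverse form: P = 28 + 4Q.
Set 152 - 0.5Q = 28 + 4Q, which gives 124 = 4.5Q, so Q* = 27.5556 and P* = 152 - 0.5(27.5556) = 138.2222.
The supply curve's price intercept is 28, so PS = (1/2)(Q*)(P* - 28) = (1/2)(27.5556)(110.2222) = 1518.6173.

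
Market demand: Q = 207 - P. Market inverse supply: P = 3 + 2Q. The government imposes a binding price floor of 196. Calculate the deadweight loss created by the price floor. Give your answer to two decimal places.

Rewriting demand in inverse form: P = 207 - Q.
Free-market equilibrium: 207 - Q = 3 + 2Q gives Q* = 68, P* = 139.
At the floor price 196, quantity demanded is (207 - 196)/1 = 11; demand is the short side, so Q = 11 trades at P = 196.
At Q = 11 the demand price is 196 and the supply price is 25. Deadweight loss is the triangle between the curves from 11 to 68: (1/2)(196 - 25)(68 - 11) = 4873.5.

4873.50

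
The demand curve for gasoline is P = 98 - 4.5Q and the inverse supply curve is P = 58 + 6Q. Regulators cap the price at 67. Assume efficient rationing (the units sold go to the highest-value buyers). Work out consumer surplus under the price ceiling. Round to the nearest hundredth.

Without the control, 98 - 4.5Q = 58 + 6Q so Q* = 3.8095 and P* = 80.8571.
At P = 67, sellers supply (67 - 58)/6 = 1.5 while buyers want more, so the quantity traded is 1.5 at price 67.
The demand price at Q = 1.5 is 91.25. CS is the trapezoid between demand and 67 over [0, 1.5]: (1/2)[(98 - 67) + (91.25 - 67)](1.5) = 41.4375.

41.44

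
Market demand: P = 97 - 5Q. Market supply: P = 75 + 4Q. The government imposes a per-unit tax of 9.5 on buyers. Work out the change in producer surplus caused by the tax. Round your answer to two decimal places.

Without the tax, 97 - 5Q = 75 + 4Q so Q* = 2.4444 and P* = 84.7778.
A tax on buyers shifts demand down by 9.5: (97 - 9.5) - 5Q = 75 + 4Q, so Q_t = 1.3889. Buyers pay P_b = 90.0556; sellers receive P_s = P_b - 9.5 = 80.5556.
PS falls from (1/2)(2.4444)(9.7778) = 11.9506 to (1/2)(1.3889)(5.5556) = 3.858, a change of -8.0926.

-8.09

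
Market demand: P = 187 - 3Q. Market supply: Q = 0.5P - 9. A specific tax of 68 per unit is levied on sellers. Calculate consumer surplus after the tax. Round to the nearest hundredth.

Rewriting supply in inverse form: P = 18 + 2Q.
Without the tax, 187 - 3Q = 18 + 2Q so Q* = 33.8 and P* = 85.6.
With the tax, sellers need 68 more per unit: 187 - 3Q = 18 + 2Q + 68, so Q_t = 20.2. Buyers pay P_b = 126.4; sellers receive P_s = P_b - 68 = 58.4.
Consumer surplus is the triangle under demand above P_b: (1/2)(20.2)(187 - 126.4) = 612.06.

612.06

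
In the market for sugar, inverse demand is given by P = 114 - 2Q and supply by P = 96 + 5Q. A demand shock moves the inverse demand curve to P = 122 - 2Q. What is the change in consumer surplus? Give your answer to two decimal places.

7.18

Initial equilibrium: Q_0 = 2.5714, P_0 = 108.8571; CS_0 = (1/2)(2.5714)(5.1429) = 6.6122, PS_0 = (1/2)(2.5714)(12.8571) = 16.5306.
New equilibrium: 122 - 2Q = 96 + 5Q gives Q_1 = 3.7143, P_1 = 114.5714; CS_1 = 13.7959, PS_1 = 34.4898.
Change in consumer surplus = 13.7959 - 6.6122 = 7.1837.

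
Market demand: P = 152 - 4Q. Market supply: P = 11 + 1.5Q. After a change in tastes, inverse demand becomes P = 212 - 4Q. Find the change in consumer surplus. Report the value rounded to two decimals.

Initial equilibrium: Q_0 = 25.6364, P_0 = 49.4545; CS_0 = (1/2)(25.6364)(102.5455) = 1314.4463, PS_0 = (1/2)(25.6364)(38.4545) = 492.9174.
New equilibrium: 212 - 4Q = 11 + 1.5Q gives Q_1 = 36.5455, P_1 = 65.8182; CS_1 = 2671.1405, PS_1 = 1001.6777.
Change in consumer surplus = 2671.1405 - 1314.4463 = 1356.6942.

1356.69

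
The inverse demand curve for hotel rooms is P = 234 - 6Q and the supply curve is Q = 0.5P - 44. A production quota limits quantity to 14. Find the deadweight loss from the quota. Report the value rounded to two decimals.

Rewriting supply in inverse form: P = 88 + 2Q.
Without the quota, 234 - 6Q = 88 + 2Q gives Q* = 18.25.
At Q = 14 the demand price is 234 - 6(14) = 150 and the supply price is 88 + 2(14) = 116.
DWL = (1/2)(gap between curves at 14) x (Q* - 14) = (1/2)(34)(4.25) = 72.25.

72.25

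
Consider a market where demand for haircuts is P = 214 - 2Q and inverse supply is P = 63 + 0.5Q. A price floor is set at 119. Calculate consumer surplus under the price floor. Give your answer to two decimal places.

2256.25

Free-market equilibrium: 214 - 2Q = 63 + 0.5Q gives Q* = 60.4, P* = 93.2.
At P = 119, buyers demand (214 - 119)/2 = 47.5 while sellers would supply more, so the quantity traded is 47.5 at price 119.
CS is the triangle under demand above 119: (1/2)(47.5)(214 - 119) = 2256.25.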